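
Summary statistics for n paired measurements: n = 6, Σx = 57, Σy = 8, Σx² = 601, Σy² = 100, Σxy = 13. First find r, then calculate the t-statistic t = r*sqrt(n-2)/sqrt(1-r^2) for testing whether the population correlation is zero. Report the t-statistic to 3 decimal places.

-3.434

Numerator: nΣxy − (Σx)(Σy) = 6·13 − (57)(8) = -378
Denominator: √[(nΣx²−(Σx)²)(nΣy²−(Σy)²)]
  nΣx²−(Σx)² = 6·601 − 3249 = 357;  nΣy²−(Σy)² = 6·100 − 64 = 536
  √(357·536) = √191352 = 437.4380
r = -378 / 437.4380 = -0.8641
t = r·√(n−2)/√(1−r²) = -0.8641·√4 / √(1−0.746669) = -1.728200 / 0.503320 = -3.434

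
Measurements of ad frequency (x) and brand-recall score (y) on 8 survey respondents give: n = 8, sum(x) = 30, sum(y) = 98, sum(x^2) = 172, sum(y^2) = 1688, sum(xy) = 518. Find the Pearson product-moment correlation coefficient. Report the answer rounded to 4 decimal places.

S_xy = nΣxy − ΣxΣy = 8·518 − 30·98 = 4144 − 2940 = 1204
S_xx = nΣx² − (Σx)² = 8·172 − 30² = 1376 − 900 = 476
S_yy = nΣy² − (Σy)² = 8·1688 − 98² = 13504 − 9604 = 3900
r = S_xy / √(S_xx·S_yy) = 1204 / √(476·3900) = 1204 / √1856400 = 1204 / 1362.4977 = 0.8837

0.8837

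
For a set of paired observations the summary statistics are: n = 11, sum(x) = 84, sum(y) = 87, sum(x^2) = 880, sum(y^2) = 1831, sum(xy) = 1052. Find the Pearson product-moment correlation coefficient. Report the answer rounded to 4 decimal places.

S_xy = nΣxy − ΣxΣy = 11·1052 − 84·87 = 11572 − 7308 = 4264
S_xx = nΣx² − (Σx)² = 11·880 − 84² = 9680 − 7056 = 2624
S_yy = nΣy² − (Σy)² = 11·1831 − 87² = 20141 − 7569 = 12572
r = S_xy / √(S_xx·S_yy) = 4264 / √(2624·12572) = 4264 / √32988928 = 4264 / 5743.5989 = 0.7424

0.7424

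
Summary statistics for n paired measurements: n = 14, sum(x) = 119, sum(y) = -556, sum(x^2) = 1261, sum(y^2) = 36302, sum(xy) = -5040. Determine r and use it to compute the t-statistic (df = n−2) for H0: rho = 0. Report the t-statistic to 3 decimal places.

-0.586

S_xy = nΣxy − ΣxΣy = 14·(-5040) − 119·(-556) = -70560 − (-66164) = -4396
S_xx = nΣx² − (Σx)² = 14·1261 − 119² = 17654 − 14161 = 3493
S_yy = nΣy² − (Σy)² = 14·36302 − (-556)² = 508228 − 309136 = 199092
r = S_xy / √(S_xx·S_yy) = -4396 / √(3493·199092) = -4396 / √695428356 = -4396 / 26370.9756 = -0.1667
t = r·√(n−2)/√(1−r²) = -0.1667·√12 / √(1−0.027789) = -0.577466 / 0.986008 = -0.586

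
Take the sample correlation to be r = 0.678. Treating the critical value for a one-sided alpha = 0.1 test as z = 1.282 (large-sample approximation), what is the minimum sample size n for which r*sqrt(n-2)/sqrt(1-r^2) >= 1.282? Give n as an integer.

4

Need r·√(n−2)/√(1−r²) ≥ 1.282
√(n−2) ≥ 1.282·√(1−0.459684) / 0.678 = 1.282·0.735062 / 0.678 = 1.3899
n−2 ≥ 1.9318  ⇒  n ≥ 3.9318
Smallest integer n = 4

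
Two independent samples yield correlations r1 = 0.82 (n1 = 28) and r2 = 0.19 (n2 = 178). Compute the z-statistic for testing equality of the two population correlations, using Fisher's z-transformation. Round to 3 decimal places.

Fisher z-transforms: z1 = atanh(0.82) = 1.156817, z2 = atanh(0.19) = 0.192337; difference d = 0.964480
Var(d) = 1/25 + 1/175 = 0.0400000 + 0.0057143 = 0.0457143
z = d/√Var(d) = 0.964480 / √0.0457143 = 0.964480 / 0.213809 = 4.511

4.511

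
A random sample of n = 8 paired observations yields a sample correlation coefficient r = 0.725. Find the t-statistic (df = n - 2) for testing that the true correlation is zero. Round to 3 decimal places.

t = r·√(n−2) / √(1−r²) with r = 0.725, n = 8
  = 0.725·√6 / √(1 − 0.525625)
  = 0.725·2.449490 / 0.688749
  = 1.775880 / 0.688749 = 2.578

2.578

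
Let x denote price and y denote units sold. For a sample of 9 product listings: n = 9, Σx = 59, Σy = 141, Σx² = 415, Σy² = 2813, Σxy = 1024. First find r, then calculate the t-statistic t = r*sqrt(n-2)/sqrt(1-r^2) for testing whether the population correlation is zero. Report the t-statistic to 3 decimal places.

S_xy = nΣxy − ΣxΣy = 9·1024 − 59·141 = 9216 − 8319 = 897
S_xx = nΣx² − (Σx)² = 9·415 − 59² = 3735 − 3481 = 254
S_yy = nΣy² − (Σy)² = 9·2813 − 141² = 25317 − 19881 = 5436
r = S_xy / √(S_xx·S_yy) = 897 / √(254·5436) = 897 / √1380744 = 897 / 1175.0506 = 0.7634
t = r·√(n−2)/√(1−r²) = 0.7634·√7 / √(1−0.582780) = 2.019767 / 0.645926 = 3.127

3.127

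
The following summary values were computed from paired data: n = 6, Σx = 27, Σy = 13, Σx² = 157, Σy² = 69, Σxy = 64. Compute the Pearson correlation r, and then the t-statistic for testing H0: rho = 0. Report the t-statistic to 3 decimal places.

0.292

S_xy = nΣxy − ΣxΣy = 6·64 − 27·13 = 384 − 351 = 33
S_xx = nΣx² − (Σx)² = 6·157 − 27² = 942 − 729 = 213
S_yy = nΣy² − (Σy)² = 6·69 − 13² = 414 − 169 = 245
r = S_xy / √(S_xx·S_yy) = 33 / √(213·245) = 33 / √52185 = 33 / 228.4404 = 0.1445
t = r·√(n−2)/√(1−r²) = 0.1445·√4 / √(1−0.020880) = 0.289000 / 0.989505 = 0.292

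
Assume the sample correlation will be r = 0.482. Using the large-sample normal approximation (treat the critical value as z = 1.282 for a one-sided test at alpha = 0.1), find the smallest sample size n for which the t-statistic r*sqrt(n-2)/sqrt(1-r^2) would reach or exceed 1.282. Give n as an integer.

8

r√(n−2)/√(1−r²) ≥ 1.282  ⇔  n−2 ≥ (1.282)²·(1−r²)/r²
(1−r²)/r² = (1−0.232324)/0.232324 = 3.3043
n ≥ 2 + 1.643524·3.3043 = 2 + 5.4307 = 7.4307
⌈7.4307⌉ = 8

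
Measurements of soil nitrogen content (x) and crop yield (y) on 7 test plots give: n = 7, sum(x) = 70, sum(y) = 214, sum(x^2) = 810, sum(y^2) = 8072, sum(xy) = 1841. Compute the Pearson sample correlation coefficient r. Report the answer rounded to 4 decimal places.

S_xy = nΣxy − ΣxΣy = 7·1841 − 70·214 = 12887 − 14980 = -2093
S_xx = nΣx² − (Σx)² = 7·810 − 70² = 5670 − 4900 = 770
S_yy = nΣy² − (Σy)² = 7·8072 − 214² = 56504 − 45796 = 10708
r = S_xy / √(S_xx·S_yy) = -2093 / √(770·10708) = -2093 / √8245160 = -2093 / 2871.4387 = -0.7289

-0.7289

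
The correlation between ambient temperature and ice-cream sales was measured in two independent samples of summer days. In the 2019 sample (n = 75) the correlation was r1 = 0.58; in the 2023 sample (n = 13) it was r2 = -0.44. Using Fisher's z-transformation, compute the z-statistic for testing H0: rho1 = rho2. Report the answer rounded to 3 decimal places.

Fisher z-transforms: z1 = atanh(0.58) = 0.662463, z2 = atanh(-0.44) = -0.472231; difference d = 1.134694
Var(d) = 1/72 + 1/10 = 0.0138889 + 0.1000000 = 0.1138889
z = d/√Var(d) = 1.134694 / √0.1138889 = 1.134694 / 0.337474 = 3.362

3.362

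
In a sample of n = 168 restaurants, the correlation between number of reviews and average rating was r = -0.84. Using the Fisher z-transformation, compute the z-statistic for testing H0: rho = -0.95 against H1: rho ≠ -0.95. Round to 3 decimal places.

7.843

Fisher z: atanh(-0.84) = -1.221174, atanh(-0.95) = -1.831781
z = (z_r − z_0)·√(n−3) = (-1.221174 − (-1.831781))·√165 = 0.610607 · 12.845233 = 7.843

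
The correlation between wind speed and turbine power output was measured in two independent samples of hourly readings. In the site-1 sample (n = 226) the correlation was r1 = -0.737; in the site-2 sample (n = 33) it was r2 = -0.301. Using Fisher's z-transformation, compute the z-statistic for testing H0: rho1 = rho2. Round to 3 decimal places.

-3.256

z1 = atanh(-0.737) = -0.943880,  z2 = atanh(-0.301) = -0.310619
SE = √(1/(n1−3) + 1/(n2−3)) = √(1/223 + 1/30) = √(0.0044843 + 0.0333333) = √0.0378176 = 0.194467
z = (z1 − z2)/SE = (-0.943880 − (-0.310619)) / 0.194467 = -0.633261 / 0.194467 = -3.256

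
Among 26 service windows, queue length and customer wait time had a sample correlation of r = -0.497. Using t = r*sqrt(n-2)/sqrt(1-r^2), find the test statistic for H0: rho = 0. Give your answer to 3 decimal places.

t = r·√(n−2) / √(1−r²) with r = -0.497, n = 26
  = -0.497·√24 / √(1 − 0.247009)
  = -0.497·4.898979 / 0.867751
  = -2.434793 / 0.867751 = -2.806

-2.806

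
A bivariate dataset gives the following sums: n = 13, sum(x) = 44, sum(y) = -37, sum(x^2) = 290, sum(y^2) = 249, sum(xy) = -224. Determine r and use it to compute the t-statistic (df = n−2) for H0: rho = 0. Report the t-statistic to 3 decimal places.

Numerator: nΣxy − (Σx)(Σy) = 13·(-224) − (44)(-37) = -1284
Denominator: √[(nΣx²−(Σx)²)(nΣy²−(Σy)²)]
  nΣx²−(Σx)² = 13·290 − 1936 = 1834;  nΣy²−(Σy)² = 13·249 − 1369 = 1868
  √(1834·1868) = √3425912 = 1850.9219
r = -1284 / 1850.9219 = -0.6937
t = r·√(n−2)/√(1−r²) = -0.6937·√11 / √(1−0.481220) = -2.300743 / 0.720264 = -3.194

-3.194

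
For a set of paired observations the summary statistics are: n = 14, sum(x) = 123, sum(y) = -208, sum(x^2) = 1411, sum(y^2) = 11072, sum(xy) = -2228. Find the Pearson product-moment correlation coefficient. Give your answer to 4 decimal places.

Numerator: nΣxy − (Σx)(Σy) = 14·(-2228) − (123)(-208) = -5608
Denominator: √[(nΣx²−(Σx)²)(nΣy²−(Σy)²)]
  nΣx²−(Σx)² = 14·1411 − 15129 = 4625;  nΣy²−(Σy)² = 14·11072 − 43264 = 111744
  √(4625·111744) = √516816000 = 22733.5875
r = -5608 / 22733.5875 = -0.2467

-0.2467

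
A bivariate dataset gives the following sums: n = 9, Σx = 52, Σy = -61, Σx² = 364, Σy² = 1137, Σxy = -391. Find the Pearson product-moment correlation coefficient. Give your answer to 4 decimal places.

S_xy = nΣxy − ΣxΣy = 9·(-391) − 52·(-61) = -3519 − (-3172) = -347
S_xx = nΣx² − (Σx)² = 9·364 − 52² = 3276 − 2704 = 572
S_yy = nΣy² − (Σy)² = 9·1137 − (-61)² = 10233 − 3721 = 6512
r = S_xy / √(S_xx·S_yy) = -347 / √(572·6512) = -347 / √3724864 = -347 / 1929.9907 = -0.1798

-0.1798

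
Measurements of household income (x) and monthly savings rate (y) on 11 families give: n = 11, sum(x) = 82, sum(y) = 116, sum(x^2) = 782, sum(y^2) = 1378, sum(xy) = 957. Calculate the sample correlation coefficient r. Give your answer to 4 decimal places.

S_xy = nΣxy − ΣxΣy = 11·957 − 82·116 = 10527 − 9512 = 1015
S_xx = nΣx² − (Σx)² = 11·782 − 82² = 8602 − 6724 = 1878
S_yy = nΣy² − (Σy)² = 11·1378 − 116² = 15158 − 13456 = 1702
r = S_xy / √(S_xx·S_yy) = 1015 / √(1878·1702) = 1015 / √3196356 = 1015 / 1787.8356 = 0.5677

0.5677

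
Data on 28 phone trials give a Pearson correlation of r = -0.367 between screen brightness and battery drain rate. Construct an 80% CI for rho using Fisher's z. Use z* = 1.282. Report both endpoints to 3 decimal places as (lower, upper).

Fisher z: z_r = atanh(r) = ½·ln((1+(-0.367))/(1−(-0.367))) = -0.384952
SE(z) = 1/√(n−3) = 1/√25 = 0.200000
80% ⇒ z* = 1.282; margin = 1.282·0.200000 = 0.256400
CI on z-scale: (-0.641352, -0.128552)
Back-transform: tanh(-0.641352) = -0.565819, tanh(-0.128552) = -0.127849

(-0.566, -0.128)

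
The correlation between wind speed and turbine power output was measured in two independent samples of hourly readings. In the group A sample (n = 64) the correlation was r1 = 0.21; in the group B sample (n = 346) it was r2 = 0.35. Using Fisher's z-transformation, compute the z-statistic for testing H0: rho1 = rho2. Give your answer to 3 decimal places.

z1 = atanh(0.21) = 0.213171,  z2 = atanh(0.35) = 0.365444
SE = √(1/(n1−3) + 1/(n2−3)) = √(1/61 + 1/343) = √(0.0163934 + 0.0029155) = √0.0193089 = 0.138956
z = (z1 − z2)/SE = (0.213171 − 0.365444) / 0.138956 = -0.152273 / 0.138956 = -1.096

-1.096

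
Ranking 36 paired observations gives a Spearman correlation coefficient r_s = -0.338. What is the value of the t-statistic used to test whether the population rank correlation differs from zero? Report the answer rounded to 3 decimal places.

1 − r_s² = 1 − 0.114244 = 0.885756;  √(1−r_s²) = 0.941146
√(n−2) = √34 = 5.830952
t = r_s·√(n−2)/√(1−r_s²) = -0.338 · 5.830952 / 0.941146 = -2.094

-2.094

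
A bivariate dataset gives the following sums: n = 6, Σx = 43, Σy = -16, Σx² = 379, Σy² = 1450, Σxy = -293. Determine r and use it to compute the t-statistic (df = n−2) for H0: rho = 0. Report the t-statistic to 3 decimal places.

-1.369

Numerator: nΣxy − (Σx)(Σy) = 6·(-293) − (43)(-16) = -1070
Denominator: √[(nΣx²−(Σx)²)(nΣy²−(Σy)²)]
  nΣx²−(Σx)² = 6·379 − 1849 = 425;  nΣy²−(Σy)² = 6·1450 − 256 = 8444
  √(425·8444) = √3588700 = 1894.3864
r = -1070 / 1894.3864 = -0.5648
t = r·√(n−2)/√(1−r²) = -0.5648·√4 / √(1−0.318999) = -1.129600 / 0.825228 = -1.369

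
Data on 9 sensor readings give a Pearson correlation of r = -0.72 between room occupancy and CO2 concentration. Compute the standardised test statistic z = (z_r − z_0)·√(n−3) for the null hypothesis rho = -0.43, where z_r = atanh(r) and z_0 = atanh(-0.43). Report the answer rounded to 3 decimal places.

-1.097

Fisher z: atanh(-0.72) = -0.907645, atanh(-0.43) = -0.459897
z = (z_r − z_0)·√(n−3) = (-0.907645 − (-0.459897))·√6 = -0.447748 · 2.449490 = -1.097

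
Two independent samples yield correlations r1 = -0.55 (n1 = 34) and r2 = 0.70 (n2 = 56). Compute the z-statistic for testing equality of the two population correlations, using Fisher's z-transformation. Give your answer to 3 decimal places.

z1 = atanh(-0.55) = -0.618381,  z2 = atanh(0.70) = 0.867301
SE = √(1/(n1−3) + 1/(n2−3)) = √(1/31 + 1/53) = √(0.0322581 + 0.0188679) = √0.0511260 = 0.226111
z = (z1 − z2)/SE = (-0.618381 − 0.867301) / 0.226111 = -1.485682 / 0.226111 = -6.571

-6.571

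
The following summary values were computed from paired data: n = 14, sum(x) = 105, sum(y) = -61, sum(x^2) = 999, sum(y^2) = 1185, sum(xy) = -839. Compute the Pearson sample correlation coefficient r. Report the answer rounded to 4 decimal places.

-0.8652

Numerator: nΣxy − (Σx)(Σy) = 14·(-839) − (105)(-61) = -5341
Denominator: √[(nΣx²−(Σx)²)(nΣy²−(Σy)²)]
  nΣx²−(Σx)² = 14·999 − 11025 = 2961;  nΣy²−(Σy)² = 14·1185 − 3721 = 12869
  √(2961·12869) = √38105109 = 6172.9336
r = -5341 / 6172.9336 = -0.8652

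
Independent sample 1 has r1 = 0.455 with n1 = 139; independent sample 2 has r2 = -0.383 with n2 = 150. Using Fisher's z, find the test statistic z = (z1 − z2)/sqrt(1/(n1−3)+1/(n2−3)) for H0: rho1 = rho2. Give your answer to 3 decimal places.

Fisher z-transforms: z1 = atanh(0.455) = 0.490988, z2 = atanh(-0.383) = -0.403571; difference d = 0.894559
Var(d) = 1/136 + 1/147 = 0.0073529 + 0.0068027 = 0.0141556
z = d/√Var(d) = 0.894559 / √0.0141556 = 0.894559 / 0.118977 = 7.519

7.519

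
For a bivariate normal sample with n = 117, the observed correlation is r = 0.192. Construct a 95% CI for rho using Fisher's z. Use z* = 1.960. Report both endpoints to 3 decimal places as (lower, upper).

(0.011, 0.361)

z_r = atanh(0.192) = 0.194413;  SE = 1/√(n−3) = 1/√114 = 0.093659
z-limits: 0.194413 ± 1.960·0.093659 = 0.194413 ± 0.183572 = [0.010841, 0.377985]
ρ-limits: (tanh 0.010841, tanh 0.377985) = (0.011, 0.361)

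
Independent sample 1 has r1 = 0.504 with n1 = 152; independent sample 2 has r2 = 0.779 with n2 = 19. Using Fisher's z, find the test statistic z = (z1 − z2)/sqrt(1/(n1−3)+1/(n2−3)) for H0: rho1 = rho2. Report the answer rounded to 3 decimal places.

-1.856

z1 = atanh(0.504) = 0.554654,  z2 = atanh(0.779) = 1.042822
SE = √(1/(n1−3) + 1/(n2−3)) = √(1/149 + 1/16) = √(0.0067114 + 0.0625000) = √0.0692114 = 0.263081
z = (z1 − z2)/SE = (0.554654 − 1.042822) / 0.263081 = -0.488168 / 0.263081 = -1.856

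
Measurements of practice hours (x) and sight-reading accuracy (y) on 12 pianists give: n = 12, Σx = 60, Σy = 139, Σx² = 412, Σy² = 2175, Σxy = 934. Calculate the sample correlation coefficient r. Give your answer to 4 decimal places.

0.9502

Numerator: nΣxy − (Σx)(Σy) = 12·934 − (60)(139) = 2868
Denominator: √[(nΣx²−(Σx)²)(nΣy²−(Σy)²)]
  nΣx²−(Σx)² = 12·412 − 3600 = 1344;  nΣy²−(Σy)² = 12·2175 − 19321 = 6779
  √(1344·6779) = √9110976 = 3018.4393
r = 2868 / 3018.4393 = 0.9502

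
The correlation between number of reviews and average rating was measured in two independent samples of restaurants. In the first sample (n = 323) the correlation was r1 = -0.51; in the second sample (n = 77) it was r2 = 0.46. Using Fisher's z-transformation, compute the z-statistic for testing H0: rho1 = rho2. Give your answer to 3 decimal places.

-8.218

z1 = atanh(-0.51) = -0.562730,  z2 = atanh(0.46) = 0.497311
SE = √(1/(n1−3) + 1/(n2−3)) = √(1/320 + 1/74) = √(0.0031250 + 0.0135135) = √0.0166385 = 0.128990
z = (z1 − z2)/SE = (-0.562730 − 0.497311) / 0.128990 = -1.060041 / 0.128990 = -8.218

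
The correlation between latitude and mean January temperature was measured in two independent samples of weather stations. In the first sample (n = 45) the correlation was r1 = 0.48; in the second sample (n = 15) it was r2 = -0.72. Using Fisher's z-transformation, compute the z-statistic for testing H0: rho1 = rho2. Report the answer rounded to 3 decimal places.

Fisher z-transforms: z1 = atanh(0.48) = 0.522984, z2 = atanh(-0.72) = -0.907645; difference d = 1.430629
Var(d) = 1/42 + 1/12 = 0.0238095 + 0.0833333 = 0.1071428
z = d/√Var(d) = 1.430629 / √0.1071428 = 1.430629 / 0.327327 = 4.371

4.371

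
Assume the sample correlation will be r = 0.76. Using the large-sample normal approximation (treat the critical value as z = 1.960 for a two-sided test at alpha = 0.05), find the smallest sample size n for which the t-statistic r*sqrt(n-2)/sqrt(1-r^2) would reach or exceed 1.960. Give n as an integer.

Need r·√(n−2)/√(1−r²) ≥ 1.960
√(n−2) ≥ 1.960·√(1−0.5776) / 0.76 = 1.960·0.649923 / 0.76 = 1.6761
n−2 ≥ 2.8093  ⇒  n ≥ 4.8093
Smallest integer n = 5

5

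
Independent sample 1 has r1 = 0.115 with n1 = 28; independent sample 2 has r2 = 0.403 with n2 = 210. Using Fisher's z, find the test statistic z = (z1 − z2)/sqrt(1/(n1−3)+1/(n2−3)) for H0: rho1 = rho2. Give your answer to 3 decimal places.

z1 = atanh(0.115) = 0.115511,  z2 = atanh(0.403) = 0.427225
SE = √(1/(n1−3) + 1/(n2−3)) = √(1/25 + 1/207) = √(0.0400000 + 0.0048309) = √0.0448309 = 0.211733
z = (z1 − z2)/SE = (0.115511 − 0.427225) / 0.211733 = -0.311714 / 0.211733 = -1.472

-1.472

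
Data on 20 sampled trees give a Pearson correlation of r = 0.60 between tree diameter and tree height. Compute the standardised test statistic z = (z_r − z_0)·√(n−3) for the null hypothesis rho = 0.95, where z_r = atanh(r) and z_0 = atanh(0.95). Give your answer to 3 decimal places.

-4.695

z_r = atanh(0.60) = 0.693147,  z_0 = atanh(0.95) = 1.831781
SE = 1/√(n−3) = 1/√17 = 0.242536
z = (z_r − z_0)/SE = (0.693147 − 1.831781) / 0.242536 = -1.138634 / 0.242536 = -4.695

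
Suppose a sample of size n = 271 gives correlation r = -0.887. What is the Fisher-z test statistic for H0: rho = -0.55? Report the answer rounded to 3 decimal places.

-12.921

Fisher z: atanh(-0.887) = -1.407678, atanh(-0.55) = -0.618381
z = (z_r − z_0)·√(n−3) = (-1.407678 − (-0.618381))·√268 = -0.789297 · 16.370706 = -12.921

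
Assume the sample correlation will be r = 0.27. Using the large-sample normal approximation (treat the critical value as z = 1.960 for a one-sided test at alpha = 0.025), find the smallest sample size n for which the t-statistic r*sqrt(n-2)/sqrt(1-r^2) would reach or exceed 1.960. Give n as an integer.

51

Need r·√(n−2)/√(1−r²) ≥ 1.960
√(n−2) ≥ 1.960·√(1−0.0729) / 0.27 = 1.960·0.962860 / 0.27 = 6.9897
n−2 ≥ 48.8559  ⇒  n ≥ 50.8559
Smallest integer n = 51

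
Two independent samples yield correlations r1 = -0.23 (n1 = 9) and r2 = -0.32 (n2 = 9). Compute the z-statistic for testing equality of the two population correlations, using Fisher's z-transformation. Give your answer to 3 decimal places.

0.169

Fisher z-transforms: z1 = atanh(-0.23) = -0.234189, z2 = atanh(-0.32) = -0.331647; difference d = 0.097458
Var(d) = 1/6 + 1/6 = 0.1666667 + 0.1666667 = 0.3333334
z = d/√Var(d) = 0.097458 / √0.3333334 = 0.097458 / 0.577350 = 0.169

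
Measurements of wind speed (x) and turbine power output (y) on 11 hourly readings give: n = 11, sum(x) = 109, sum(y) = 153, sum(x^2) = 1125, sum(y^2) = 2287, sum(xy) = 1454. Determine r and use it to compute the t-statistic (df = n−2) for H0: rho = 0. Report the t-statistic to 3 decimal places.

Numerator: nΣxy − (Σx)(Σy) = 11·1454 − (109)(153) = -683
Denominator: √[(nΣx²−(Σx)²)(nΣy²−(Σy)²)]
  nΣx²−(Σx)² = 11·1125 − 11881 = 494;  nΣy²−(Σy)² = 11·2287 − 23409 = 1748
  √(494·1748) = √863512 = 929.2535
r = -683 / 929.2535 = -0.7350
t = r·√(n−2)/√(1−r²) = -0.7350·√9 / √(1−0.540225) = -2.205000 / 0.678067 = -3.252

-3.252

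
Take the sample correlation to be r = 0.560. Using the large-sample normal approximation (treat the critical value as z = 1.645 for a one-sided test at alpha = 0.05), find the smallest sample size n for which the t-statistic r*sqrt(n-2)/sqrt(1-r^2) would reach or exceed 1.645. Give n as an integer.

8

r√(n−2)/√(1−r²) ≥ 1.645  ⇔  n−2 ≥ (1.645)²·(1−r²)/r²
(1−r²)/r² = (1−0.313600)/0.313600 = 2.1888
n ≥ 2 + 2.706025·2.1888 = 2 + 5.9229 = 7.9229
⌈7.9229⌉ = 8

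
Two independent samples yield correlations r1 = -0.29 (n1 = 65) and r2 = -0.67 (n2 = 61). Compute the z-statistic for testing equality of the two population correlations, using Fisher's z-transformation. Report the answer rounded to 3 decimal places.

z1 = atanh(-0.29) = -0.298566,  z2 = atanh(-0.67) = -0.810743
SE = √(1/(n1−3) + 1/(n2−3)) = √(1/62 + 1/58) = √(0.0161290 + 0.0172414) = √0.0333704 = 0.182676
z = (z1 − z2)/SE = (-0.298566 − (-0.810743)) / 0.182676 = 0.512177 / 0.182676 = 2.804

2.804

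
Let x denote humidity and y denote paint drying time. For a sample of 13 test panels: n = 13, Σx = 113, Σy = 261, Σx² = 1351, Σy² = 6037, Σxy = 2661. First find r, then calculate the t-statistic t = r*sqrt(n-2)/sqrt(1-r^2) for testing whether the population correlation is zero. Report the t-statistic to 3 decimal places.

3.478

S_xy = nΣxy − ΣxΣy = 13·2661 − 113·261 = 34593 − 29493 = 5100
S_xx = nΣx² − (Σx)² = 13·1351 − 113² = 17563 − 12769 = 4794
S_yy = nΣy² − (Σy)² = 13·6037 − 261² = 78481 − 68121 = 10360
r = S_xy / √(S_xx·S_yy) = 5100 / √(4794·10360) = 5100 / √49665840 = 5100 / 7047.3995 = 0.7237
t = r·√(n−2)/√(1−r²) = 0.7237·√11 / √(1−0.523742) = 2.400241 / 0.690114 = 3.478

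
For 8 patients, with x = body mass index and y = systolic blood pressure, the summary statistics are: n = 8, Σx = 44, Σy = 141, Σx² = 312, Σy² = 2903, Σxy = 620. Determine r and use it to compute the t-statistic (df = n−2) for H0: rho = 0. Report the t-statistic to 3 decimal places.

-5.349

Numerator: nΣxy − (Σx)(Σy) = 8·620 − (44)(141) = -1244
Denominator: √[(nΣx²−(Σx)²)(nΣy²−(Σy)²)]
  nΣx²−(Σx)² = 8·312 − 1936 = 560;  nΣy²−(Σy)² = 8·2903 − 19881 = 3343
  √(560·3343) = √1872080 = 1368.2397
r = -1244 / 1368.2397 = -0.9092
t = r·√(n−2)/√(1−r²) = -0.9092·√6 / √(1−0.826645) = -2.227076 / 0.416359 = -5.349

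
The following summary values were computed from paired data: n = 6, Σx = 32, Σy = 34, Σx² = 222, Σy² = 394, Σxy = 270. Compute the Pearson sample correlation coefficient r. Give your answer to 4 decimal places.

0.8722

Numerator: nΣxy − (Σx)(Σy) = 6·270 − (32)(34) = 532
Denominator: √[(nΣx²−(Σx)²)(nΣy²−(Σy)²)]
  nΣx²−(Σx)² = 6·222 − 1024 = 308;  nΣy²−(Σy)² = 6·394 − 1156 = 1208
  √(308·1208) = √372064 = 609.9705
r = 532 / 609.9705 = 0.8722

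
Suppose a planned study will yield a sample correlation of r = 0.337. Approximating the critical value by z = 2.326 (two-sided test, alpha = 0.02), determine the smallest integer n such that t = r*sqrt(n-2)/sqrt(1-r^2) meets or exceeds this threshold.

Need r·√(n−2)/√(1−r²) ≥ 2.326
√(n−2) ≥ 2.326·√(1−0.113569) / 0.337 = 2.326·0.941505 / 0.337 = 6.4983
n−2 ≥ 42.2279  ⇒  n ≥ 44.2279
Smallest integer n = 45

45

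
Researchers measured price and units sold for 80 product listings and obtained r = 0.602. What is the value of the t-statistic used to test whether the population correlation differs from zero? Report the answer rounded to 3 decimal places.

6.658

t = r·√(n−2) / √(1−r²) with r = 0.602, n = 80
  = 0.602·√78 / √(1 − 0.362404)
  = 0.602·8.831761 / 0.798496
  = 5.316720 / 0.798496 = 6.658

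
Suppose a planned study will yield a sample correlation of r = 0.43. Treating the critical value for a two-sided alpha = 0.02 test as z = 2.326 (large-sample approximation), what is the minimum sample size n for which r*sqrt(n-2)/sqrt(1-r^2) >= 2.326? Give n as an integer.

26

Need r·√(n−2)/√(1−r²) ≥ 2.326
√(n−2) ≥ 2.326·√(1−0.1849) / 0.43 = 2.326·0.902829 / 0.43 = 4.8837
n−2 ≥ 23.8505  ⇒  n ≥ 25.8505
Smallest integer n = 26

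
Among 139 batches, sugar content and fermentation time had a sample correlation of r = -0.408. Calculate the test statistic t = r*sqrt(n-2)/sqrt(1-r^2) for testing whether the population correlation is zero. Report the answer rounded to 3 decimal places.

-5.231

t = r·√(n−2) / √(1−r²) with r = -0.408, n = 139
  = -0.408·√137 / √(1 − 0.166464)
  = -0.408·11.704700 / 0.912982
  = -4.775518 / 0.912982 = -5.231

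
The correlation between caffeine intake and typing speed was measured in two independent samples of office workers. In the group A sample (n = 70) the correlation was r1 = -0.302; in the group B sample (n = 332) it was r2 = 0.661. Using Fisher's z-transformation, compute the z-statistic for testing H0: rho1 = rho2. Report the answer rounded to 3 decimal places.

Fisher z-transforms: z1 = atanh(-0.302) = -0.311719, z2 = atanh(0.661) = 0.794588; difference d = -1.106307
Var(d) = 1/67 + 1/329 = 0.0149254 + 0.0030395 = 0.0179649
z = d/√Var(d) = -1.106307 / √0.0179649 = -1.106307 / 0.134033 = -8.254

-8.254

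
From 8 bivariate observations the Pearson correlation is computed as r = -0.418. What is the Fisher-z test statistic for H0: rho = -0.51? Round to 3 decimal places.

0.263

z_r = atanh(-0.418) = -0.445266,  z_0 = atanh(-0.51) = -0.562730
SE = 1/√(n−3) = 1/√5 = 0.447214
z = (z_r − z_0)/SE = (-0.445266 − (-0.562730)) / 0.447214 = 0.117464 / 0.447214 = 0.263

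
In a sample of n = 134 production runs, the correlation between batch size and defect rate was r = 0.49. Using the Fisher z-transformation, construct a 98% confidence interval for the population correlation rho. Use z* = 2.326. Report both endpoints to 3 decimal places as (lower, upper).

Fisher z: z_r = atanh(r) = ½·ln((1+0.49)/(1−0.49)) = 0.536060
SE(z) = 1/√(n−3) = 1/√131 = 0.087370
98% ⇒ z* = 2.326; margin = 2.326·0.087370 = 0.203223
CI on z-scale: (0.332837, 0.739283)
Back-transform: tanh(0.332837) = 0.321068, tanh(0.739283) = 0.628712

(0.321, 0.629)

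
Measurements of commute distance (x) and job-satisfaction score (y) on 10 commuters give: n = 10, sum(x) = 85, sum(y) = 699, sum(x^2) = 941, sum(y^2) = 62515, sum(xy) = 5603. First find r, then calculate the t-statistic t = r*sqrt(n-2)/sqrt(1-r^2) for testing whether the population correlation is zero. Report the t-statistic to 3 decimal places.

-0.565

S_xy = nΣxy − ΣxΣy = 10·5603 − 85·699 = 56030 − 59415 = -3385
S_xx = nΣx² − (Σx)² = 10·941 − 85² = 9410 − 7225 = 2185
S_yy = nΣy² − (Σy)² = 10·62515 − 699² = 625150 − 488601 = 136549
r = S_xy / √(S_xx·S_yy) = -3385 / √(2185·136549) = -3385 / √298359565 = -3385 / 17273.0879 = -0.1960
t = r·√(n−2)/√(1−r²) = -0.1960·√8 / √(1−0.038416) = -0.554372 / 0.980604 = -0.565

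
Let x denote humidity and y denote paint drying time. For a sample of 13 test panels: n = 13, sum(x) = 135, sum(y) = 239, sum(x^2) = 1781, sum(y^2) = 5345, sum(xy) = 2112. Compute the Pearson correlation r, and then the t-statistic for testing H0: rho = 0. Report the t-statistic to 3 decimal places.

S_xy = nΣxy − ΣxΣy = 13·2112 − 135·239 = 27456 − 32265 = -4809
S_xx = nΣx² − (Σx)² = 13·1781 − 135² = 23153 − 18225 = 4928
S_yy = nΣy² − (Σy)² = 13·5345 − 239² = 69485 − 57121 = 12364
r = S_xy / √(S_xx·S_yy) = -4809 / √(4928·12364) = -4809 / √60929792 = -4809 / 7805.7538 = -0.6161
t = r·√(n−2)/√(1−r²) = -0.6161·√11 / √(1−0.379579) = -2.043373 / 0.787668 = -2.594

-2.594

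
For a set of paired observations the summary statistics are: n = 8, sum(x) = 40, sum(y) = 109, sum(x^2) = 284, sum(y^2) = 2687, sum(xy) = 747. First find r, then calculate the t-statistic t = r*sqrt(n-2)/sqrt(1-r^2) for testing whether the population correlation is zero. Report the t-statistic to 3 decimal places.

Numerator: nΣxy − (Σx)(Σy) = 8·747 − (40)(109) = 1616
Denominator: √[(nΣx²−(Σx)²)(nΣy²−(Σy)²)]
  nΣx²−(Σx)² = 8·284 − 1600 = 672;  nΣy²−(Σy)² = 8·2687 − 11881 = 9615
  √(672·9615) = √6461280 = 2541.9048
r = 1616 / 2541.9048 = 0.6357
t = r·√(n−2)/√(1−r²) = 0.6357·√6 / √(1−0.404114) = 1.557141 / 0.771937 = 2.017

2.017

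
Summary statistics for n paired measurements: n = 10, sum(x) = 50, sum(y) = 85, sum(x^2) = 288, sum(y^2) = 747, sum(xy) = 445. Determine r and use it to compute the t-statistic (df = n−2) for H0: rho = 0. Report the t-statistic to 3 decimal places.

2.455

Numerator: nΣxy − (Σx)(Σy) = 10·445 − (50)(85) = 200
Denominator: √[(nΣx²−(Σx)²)(nΣy²−(Σy)²)]
  nΣx²−(Σx)² = 10·288 − 2500 = 380;  nΣy²−(Σy)² = 10·747 − 7225 = 245
  √(380·245) = √93100 = 305.1229
r = 200 / 305.1229 = 0.6555
t = r·√(n−2)/√(1−r²) = 0.6555·√8 / √(1−0.429680) = 1.854034 / 0.755195 = 2.455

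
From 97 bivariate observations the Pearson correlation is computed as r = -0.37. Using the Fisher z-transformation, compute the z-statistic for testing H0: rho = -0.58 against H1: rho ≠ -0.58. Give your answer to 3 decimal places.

Fisher z: atanh(-0.37) = -0.388423, atanh(-0.58) = -0.662463
z = (z_r − z_0)·√(n−3) = (-0.388423 − (-0.662463))·√94 = 0.274040 · 9.695360 = 2.657

2.657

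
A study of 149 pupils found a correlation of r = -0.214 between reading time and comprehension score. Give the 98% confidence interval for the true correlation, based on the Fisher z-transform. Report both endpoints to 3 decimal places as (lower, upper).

(-0.388, -0.025)

Fisher z: z_r = atanh(r) = ½·ln((1+(-0.214))/(1−(-0.214))) = -0.217360
SE(z) = 1/√(n−3) = 1/√146 = 0.082761
98% ⇒ z* = 2.326; margin = 2.326·0.082761 = 0.192502
CI on z-scale: (-0.409862, -0.024858)
Back-transform: tanh(-0.409862) = -0.388355, tanh(-0.024858) = -0.024853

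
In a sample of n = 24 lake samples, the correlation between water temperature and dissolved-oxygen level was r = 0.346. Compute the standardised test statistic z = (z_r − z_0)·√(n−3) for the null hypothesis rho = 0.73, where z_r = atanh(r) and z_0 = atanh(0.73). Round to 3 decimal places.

z_r = atanh(0.346) = 0.360893,  z_0 = atanh(0.73) = 0.928727
SE = 1/√(n−3) = 1/√21 = 0.218218
z = (z_r − z_0)/SE = (0.360893 − 0.928727) / 0.218218 = -0.567834 / 0.218218 = -2.602

-2.602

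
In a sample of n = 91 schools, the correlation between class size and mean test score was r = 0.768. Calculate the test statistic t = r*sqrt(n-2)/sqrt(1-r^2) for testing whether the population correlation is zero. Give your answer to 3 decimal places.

11.313

t = r·√(n−2) / √(1−r²) with r = 0.768, n = 91
  = 0.768·√89 / √(1 − 0.589824)
  = 0.768·9.433981 / 0.640450
  = 7.245297 / 0.640450 = 11.313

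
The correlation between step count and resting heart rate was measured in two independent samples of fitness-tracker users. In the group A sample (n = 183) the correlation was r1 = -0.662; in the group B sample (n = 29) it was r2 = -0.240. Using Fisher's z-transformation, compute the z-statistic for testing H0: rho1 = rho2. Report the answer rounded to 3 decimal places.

Fisher z-transforms: z1 = atanh(-0.662) = -0.796366, z2 = atanh(-0.240) = -0.244774; difference d = -0.551592
Var(d) = 1/180 + 1/26 = 0.0055556 + 0.0384615 = 0.0440171
z = d/√Var(d) = -0.551592 / √0.0440171 = -0.551592 / 0.209803 = -2.629

-2.629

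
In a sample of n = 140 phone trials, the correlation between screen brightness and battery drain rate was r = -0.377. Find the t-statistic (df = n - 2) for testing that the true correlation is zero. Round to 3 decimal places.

-4.782

1 − r² = 1 − 0.142129 = 0.857871;  √(1−r²) = 0.926213
√(n−2) = √138 = 11.747340
t = r·√(n−2)/√(1−r²) = -0.377 · 11.747340 / 0.926213 = -4.782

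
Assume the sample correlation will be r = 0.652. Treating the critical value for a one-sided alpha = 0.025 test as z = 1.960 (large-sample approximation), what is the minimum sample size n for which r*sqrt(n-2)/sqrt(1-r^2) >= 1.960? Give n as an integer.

8

r√(n−2)/√(1−r²) ≥ 1.960  ⇔  n−2 ≥ (1.960)²·(1−r²)/r²
(1−r²)/r² = (1−0.425104)/0.425104 = 1.3524
n ≥ 2 + 3.8416·1.3524 = 2 + 5.1954 = 7.1954
⌈7.1954⌉ = 8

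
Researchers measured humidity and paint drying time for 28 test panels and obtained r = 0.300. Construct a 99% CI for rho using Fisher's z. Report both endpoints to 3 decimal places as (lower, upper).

z_r = atanh(0.300) = 0.309520;  SE = 1/√(n−3) = 1/√25 = 0.200000
z-limits: 0.309520 ± 2.576·0.200000 = 0.309520 ± 0.515200 = [-0.205680, 0.824720]
ρ-limits: (tanh -0.205680, tanh 0.824720) = (-0.203, 0.678)

(-0.203, 0.678)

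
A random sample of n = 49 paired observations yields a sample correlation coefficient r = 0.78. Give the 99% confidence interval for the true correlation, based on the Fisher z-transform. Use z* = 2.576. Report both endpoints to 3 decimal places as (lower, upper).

z_r = atanh(0.78) = 1.045371;  SE = 1/√(n−3) = 1/√46 = 0.147442
z-limits: 1.045371 ± 2.576·0.147442 = 1.045371 ± 0.379811 = [0.665560, 1.425182]
ρ-limits: (tanh 0.665560, tanh 1.425182) = (0.582, 0.891)

(0.582, 0.891)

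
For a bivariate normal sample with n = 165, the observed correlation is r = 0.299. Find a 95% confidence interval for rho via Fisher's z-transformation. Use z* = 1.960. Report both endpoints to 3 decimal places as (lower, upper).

z_r = atanh(0.299) = 0.308421;  SE = 1/√(n−3) = 1/√162 = 0.078567
z-limits: 0.308421 ± 1.960·0.078567 = 0.308421 ± 0.153991 = [0.154430, 0.462412]
ρ-limits: (tanh 0.154430, tanh 0.462412) = (0.153, 0.432)

(0.153, 0.432)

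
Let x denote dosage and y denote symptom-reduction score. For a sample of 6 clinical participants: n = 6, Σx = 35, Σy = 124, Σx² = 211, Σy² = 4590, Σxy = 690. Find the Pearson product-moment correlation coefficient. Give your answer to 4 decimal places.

Numerator: nΣxy − (Σx)(Σy) = 6·690 − (35)(124) = -200
Denominator: √[(nΣx²−(Σx)²)(nΣy²−(Σy)²)]
  nΣx²−(Σx)² = 6·211 − 1225 = 41;  nΣy²−(Σy)² = 6·4590 − 15376 = 12164
  √(41·12164) = √498724 = 706.2039
r = -200 / 706.2039 = -0.2832

-0.2832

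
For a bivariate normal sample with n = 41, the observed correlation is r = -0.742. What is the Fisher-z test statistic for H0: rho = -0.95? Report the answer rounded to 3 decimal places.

z_r = atanh(-0.742) = -0.954915,  z_0 = atanh(-0.95) = -1.831781
SE = 1/√(n−3) = 1/√38 = 0.162221
z = (z_r − z_0)/SE = (-0.954915 − (-1.831781)) / 0.162221 = 0.876866 / 0.162221 = 5.405

5.405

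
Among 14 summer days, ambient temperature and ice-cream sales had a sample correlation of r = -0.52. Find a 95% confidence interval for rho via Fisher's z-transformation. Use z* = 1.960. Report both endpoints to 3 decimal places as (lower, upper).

(-0.823, 0.015)

z_r = atanh(-0.52) = -0.576340;  SE = 1/√(n−3) = 1/√11 = 0.301511
z-limits: -0.576340 ± 1.960·0.301511 = -0.576340 ± 0.590962 = [-1.167302, 0.014622]
ρ-limits: (tanh -1.167302, tanh 0.014622) = (-0.823, 0.015)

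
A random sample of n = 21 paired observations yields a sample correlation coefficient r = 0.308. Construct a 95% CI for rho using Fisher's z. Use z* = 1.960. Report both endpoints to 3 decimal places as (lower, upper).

Fisher z: z_r = atanh(r) = ½·ln((1+0.308)/(1−0.308)) = 0.318334
SE(z) = 1/√(n−3) = 1/√18 = 0.235702
95% ⇒ z* = 1.960; margin = 1.960·0.235702 = 0.461976
CI on z-scale: (-0.143642, 0.780310)
Back-transform: tanh(-0.143642) = -0.142662, tanh(0.780310) = 0.652885

(-0.143, 0.653)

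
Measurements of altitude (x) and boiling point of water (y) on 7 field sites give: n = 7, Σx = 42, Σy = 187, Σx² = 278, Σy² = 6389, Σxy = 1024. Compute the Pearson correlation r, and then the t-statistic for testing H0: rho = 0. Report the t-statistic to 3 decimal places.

-1.343

S_xy = nΣxy − ΣxΣy = 7·1024 − 42·187 = 7168 − 7854 = -686
S_xx = nΣx² − (Σx)² = 7·278 − 42² = 1946 − 1764 = 182
S_yy = nΣy² − (Σy)² = 7·6389 − 187² = 44723 − 34969 = 9754
r = S_xy / √(S_xx·S_yy) = -686 / √(182·9754) = -686 / √1775228 = -686 / 1332.3768 = -0.5149
t = r·√(n−2)/√(1−r²) = -0.5149·√5 / √(1−0.265122) = -1.151351 / 0.857250 = -1.343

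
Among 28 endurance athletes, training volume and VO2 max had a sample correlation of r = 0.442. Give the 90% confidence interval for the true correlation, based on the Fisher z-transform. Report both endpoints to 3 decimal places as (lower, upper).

Fisher z: z_r = atanh(r) = ½·ln((1+0.442)/(1−0.442)) = 0.474714
SE(z) = 1/√(n−3) = 1/√25 = 0.200000
90% ⇒ z* = 1.645; margin = 1.645·0.200000 = 0.329000
CI on z-scale: (0.145714, 0.803714)
Back-transform: tanh(0.145714) = 0.144691, tanh(0.803714) = 0.666108

(0.145, 0.666)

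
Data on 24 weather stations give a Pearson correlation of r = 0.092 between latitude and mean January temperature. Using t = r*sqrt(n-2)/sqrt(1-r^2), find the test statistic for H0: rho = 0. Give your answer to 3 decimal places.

t = r·√(n−2) / √(1−r²) with r = 0.092, n = 24
  = 0.092·√22 / √(1 − 0.008464)
  = 0.092·4.690416 / 0.995759
  = 0.431518 / 0.995759 = 0.433

0.433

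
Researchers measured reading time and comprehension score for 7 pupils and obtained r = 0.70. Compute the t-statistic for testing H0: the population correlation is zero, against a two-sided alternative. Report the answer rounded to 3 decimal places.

1 − r² = 1 − 0.4900 = 0.5100;  √(1−r²) = 0.714143
√(n−2) = √5 = 2.236068
t = r·√(n−2)/√(1−r²) = 0.70 · 2.236068 / 0.714143 = 2.192

2.192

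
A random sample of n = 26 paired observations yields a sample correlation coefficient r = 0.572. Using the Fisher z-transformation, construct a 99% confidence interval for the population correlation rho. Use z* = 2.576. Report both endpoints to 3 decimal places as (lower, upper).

Fisher z: z_r = atanh(r) = ½·ln((1+0.572)/(1−0.572)) = 0.650490
SE(z) = 1/√(n−3) = 1/√23 = 0.208514
99% ⇒ z* = 2.576; margin = 2.576·0.208514 = 0.537132
CI on z-scale: (0.113358, 1.187622)
Back-transform: tanh(0.113358) = 0.112875, tanh(1.187622) = 0.829840

(0.113, 0.830)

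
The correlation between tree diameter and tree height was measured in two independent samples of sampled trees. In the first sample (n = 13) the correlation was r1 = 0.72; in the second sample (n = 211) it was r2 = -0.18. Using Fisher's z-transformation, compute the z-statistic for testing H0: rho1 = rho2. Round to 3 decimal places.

3.366

Fisher z-transforms: z1 = atanh(0.72) = 0.907645, z2 = atanh(-0.18) = -0.181983; difference d = 1.089628
Var(d) = 1/10 + 1/208 = 0.1000000 + 0.0048077 = 0.1048077
z = d/√Var(d) = 1.089628 / √0.1048077 = 1.089628 / 0.323740 = 3.366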